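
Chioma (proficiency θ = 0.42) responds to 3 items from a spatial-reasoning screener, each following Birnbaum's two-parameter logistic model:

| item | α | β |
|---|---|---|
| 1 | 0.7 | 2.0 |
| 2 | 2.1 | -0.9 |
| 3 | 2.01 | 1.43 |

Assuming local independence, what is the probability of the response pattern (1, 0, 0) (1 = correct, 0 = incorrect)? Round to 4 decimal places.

0.0129

P(θ) = 1 / (1 + exp(−α(θ − β)))
P_1 = 1/(1+e^{1.1060}) = 0.2486
P_2 = 1/(1+e^{-2.7720}) = 0.9411
P_3 = 1/(1+e^{2.0301}) = 0.1161
L = P_1 × (1−P_2) × (1−P_3) = 0.2486 × 0.0589 × 0.8839 = 0.01293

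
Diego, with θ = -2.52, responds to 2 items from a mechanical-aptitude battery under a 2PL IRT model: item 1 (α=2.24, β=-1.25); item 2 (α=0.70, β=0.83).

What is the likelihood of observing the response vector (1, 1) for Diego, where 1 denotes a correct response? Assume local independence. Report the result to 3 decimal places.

0.005

P(θ) = 1 / (1 + exp(−α(θ − β)))
P_1 = 1/(1+e^{2.8448}) = 0.0550
P_2 = 1/(1+e^{2.3450}) = 0.0875
L = P_1 × P_2 = 0.0550 × 0.0875 = 0.00481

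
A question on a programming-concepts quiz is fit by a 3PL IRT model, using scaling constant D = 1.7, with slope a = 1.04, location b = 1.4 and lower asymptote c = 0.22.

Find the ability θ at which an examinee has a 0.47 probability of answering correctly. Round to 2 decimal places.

0.97

P(θ) = c + (1 − c) · 1 / (1 + exp(−D·a(θ − b)))
Remove guessing floor: (0.47 − 0.22)/(1 − 0.22) = 0.3205
logit = ln(0.3205/0.6795) = -0.7514
θ = b + logit/(1.7·a) = 1.4 + (-0.7514)/1.7680 = 0.9750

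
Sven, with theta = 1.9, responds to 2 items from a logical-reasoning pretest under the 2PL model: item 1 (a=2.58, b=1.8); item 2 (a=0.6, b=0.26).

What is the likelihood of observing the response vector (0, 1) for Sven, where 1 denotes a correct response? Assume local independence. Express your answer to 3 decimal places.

P(theta) = 1 / (1 + exp(−a(theta − b)))
P_1 = 1/(1+e^{-0.2580}) = 0.5641
P_2 = 1/(1+e^{-0.9840}) = 0.7279
L = (1−P_1) × P_2 = 0.4359 × 0.7279 = 0.31726

0.317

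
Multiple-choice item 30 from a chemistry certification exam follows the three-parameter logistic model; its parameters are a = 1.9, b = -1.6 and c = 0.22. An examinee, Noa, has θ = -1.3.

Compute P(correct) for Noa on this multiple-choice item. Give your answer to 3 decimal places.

P(θ) = c + (1 − c) · 1 / (1 + exp(−a(θ − b)))
Exponent: 1.9 × (-1.3 − (-1.6)) = 0.5700
1/(1 + e^{-0.5700}) = 0.6388
P = 0.22 + 0.78 × 0.6388 = 0.7182

0.718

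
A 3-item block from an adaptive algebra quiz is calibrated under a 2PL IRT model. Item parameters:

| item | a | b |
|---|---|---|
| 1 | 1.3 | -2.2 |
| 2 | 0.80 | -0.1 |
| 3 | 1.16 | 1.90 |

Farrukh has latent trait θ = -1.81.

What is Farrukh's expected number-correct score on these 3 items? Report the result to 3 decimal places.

0.840

P(θ) = 1 / (1 + exp(−a(θ − b)))
P_1 = 1/(1+e^{-0.5070}) = 0.6241
P_2 = 1/(1+e^{1.3680}) = 0.2029
P_3 = 1/(1+e^{4.3036}) = 0.0133
E[score] = 0.6241 + 0.2029 + 0.0133 = 0.8404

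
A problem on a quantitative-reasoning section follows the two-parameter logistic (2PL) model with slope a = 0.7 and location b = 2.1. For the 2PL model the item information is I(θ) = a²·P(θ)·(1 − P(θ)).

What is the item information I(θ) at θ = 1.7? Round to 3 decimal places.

P = 1/(1+e^{0.2800}) = 0.4305
P(1−P) = 0.4305 × 0.5695 = 0.2452
I = a² × P(1−P) = 0.7² × 0.2452 = 0.12013

0.120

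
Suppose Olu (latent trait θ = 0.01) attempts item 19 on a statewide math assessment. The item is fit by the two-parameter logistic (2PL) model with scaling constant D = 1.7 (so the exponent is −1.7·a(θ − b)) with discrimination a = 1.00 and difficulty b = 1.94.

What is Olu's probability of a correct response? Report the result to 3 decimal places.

P(θ) = 1 / (1 + exp(−D·a(θ − b)))
Exponent: 1.7 × 1.00 × (0.01 − 1.94) = -3.2810
1/(1 + e^{3.2810}) = 0.0362
P = 0.0362

0.036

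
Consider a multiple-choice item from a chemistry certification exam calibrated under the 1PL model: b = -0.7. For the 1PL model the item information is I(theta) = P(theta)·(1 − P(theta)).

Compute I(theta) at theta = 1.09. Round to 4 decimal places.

P = 1/(1+e^{-1.7900}) = 0.8569
P(1−P) = 0.8569 × 0.1431 = 0.1226
I = P(1−P) = 0.12260

0.1226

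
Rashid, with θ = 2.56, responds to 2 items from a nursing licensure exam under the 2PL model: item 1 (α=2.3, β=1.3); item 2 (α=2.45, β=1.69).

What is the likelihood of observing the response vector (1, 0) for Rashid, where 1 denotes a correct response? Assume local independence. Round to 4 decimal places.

P(θ) = 1 / (1 + exp(−α(θ − β)))
P_1 = 1/(1+e^{-2.8980}) = 0.9477
P_2 = 1/(1+e^{-2.1315}) = 0.8939
L = P_1 × (1−P_2) = 0.9477 × 0.1061 = 0.10053

0.1005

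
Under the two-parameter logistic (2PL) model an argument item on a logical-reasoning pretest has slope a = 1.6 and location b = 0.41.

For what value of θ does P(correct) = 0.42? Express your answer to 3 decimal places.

0.208

P(θ) = 1 / (1 + exp(−a(θ − b)))
logit = ln(0.4200/0.5800) = -0.3228
θ = b + logit/(a) = 0.41 + (-0.3228)/1.6000 = 0.2083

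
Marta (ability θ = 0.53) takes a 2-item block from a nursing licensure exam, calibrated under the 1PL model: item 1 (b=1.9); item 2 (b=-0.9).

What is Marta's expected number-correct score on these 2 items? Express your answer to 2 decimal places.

P(θ) = 1 / (1 + exp(−(θ − b)))
P_1 = 1/(1+e^{1.3700}) = 0.2026
P_2 = 1/(1+e^{-1.4300}) = 0.8069
E[score] = 0.2026 + 0.8069 = 1.0095

1.01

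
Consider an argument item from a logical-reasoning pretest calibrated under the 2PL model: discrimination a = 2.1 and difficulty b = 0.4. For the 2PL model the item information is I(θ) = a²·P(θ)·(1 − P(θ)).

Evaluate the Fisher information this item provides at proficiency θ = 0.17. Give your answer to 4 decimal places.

P = 1/(1+e^{0.4830}) = 0.3815
P(1−P) = 0.3815 × 0.6185 = 0.2360
I = a² × P(1−P) = 2.1² × 0.2360 = 1.04062

1.0406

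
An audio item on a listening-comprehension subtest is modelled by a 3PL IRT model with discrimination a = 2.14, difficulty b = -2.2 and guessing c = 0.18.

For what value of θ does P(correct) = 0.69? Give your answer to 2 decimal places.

P(θ) = c + (1 − c) · 1 / (1 + exp(−a(θ − b)))
Remove guessing floor: (0.69 − 0.18)/(1 − 0.18) = 0.6220
logit = ln(0.6220/0.3780) = 0.4978
θ = b + logit/(a) = -2.2 + 0.4978/2.1400 = -1.9674

-1.97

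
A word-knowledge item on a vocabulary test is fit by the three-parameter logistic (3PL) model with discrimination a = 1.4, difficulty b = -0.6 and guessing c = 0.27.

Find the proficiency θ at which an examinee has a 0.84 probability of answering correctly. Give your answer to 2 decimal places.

0.31

P(θ) = c + (1 − c) · 1 / (1 + exp(−a(θ − b)))
Remove guessing floor: (0.84 − 0.27)/(1 − 0.27) = 0.7808
logit = ln(0.7808/0.2192) = 1.2705
θ = b + logit/(a) = -0.6 + 1.2705/1.4000 = 0.3075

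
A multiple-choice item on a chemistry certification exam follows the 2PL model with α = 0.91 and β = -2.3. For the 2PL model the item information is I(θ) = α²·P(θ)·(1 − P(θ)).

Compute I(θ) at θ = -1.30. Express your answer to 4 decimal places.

P = 1/(1+e^{-0.9100}) = 0.7130
P(1−P) = 0.7130 × 0.2870 = 0.2046
I = α² × P(1−P) = 0.91² × 0.2046 = 0.16945

0.1695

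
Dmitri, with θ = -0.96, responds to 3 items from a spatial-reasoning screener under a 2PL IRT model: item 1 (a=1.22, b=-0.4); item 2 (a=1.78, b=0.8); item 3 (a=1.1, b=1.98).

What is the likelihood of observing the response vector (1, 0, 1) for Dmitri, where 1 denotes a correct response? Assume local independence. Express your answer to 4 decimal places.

0.0122

P(θ) = 1 / (1 + exp(−a(θ − b)))
P_1 = 1/(1+e^{0.6832}) = 0.3355
P_2 = 1/(1+e^{3.1328}) = 0.0418
P_3 = 1/(1+e^{3.2340}) = 0.0379
L = P_1 × (1−P_2) × P_3 = 0.3355 × 0.9582 × 0.0379 = 0.01219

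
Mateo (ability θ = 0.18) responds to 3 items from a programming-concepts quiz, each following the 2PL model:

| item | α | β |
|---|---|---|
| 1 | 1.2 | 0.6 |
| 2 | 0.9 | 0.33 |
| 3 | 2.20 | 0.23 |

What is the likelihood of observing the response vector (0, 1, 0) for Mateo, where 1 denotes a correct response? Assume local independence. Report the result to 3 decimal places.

P(θ) = 1 / (1 + exp(−α(θ − β)))
P_1 = 1/(1+e^{0.5040}) = 0.3766
P_2 = 1/(1+e^{0.1350}) = 0.4663
P_3 = 1/(1+e^{0.1100}) = 0.4725
L = (1−P_1) × P_2 × (1−P_3) = 0.6234 × 0.4663 × 0.5275 = 0.15333

0.153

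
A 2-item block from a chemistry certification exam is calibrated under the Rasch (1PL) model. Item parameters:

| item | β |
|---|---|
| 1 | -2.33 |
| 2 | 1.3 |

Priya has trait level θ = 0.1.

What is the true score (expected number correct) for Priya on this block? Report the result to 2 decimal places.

P(θ) = 1 / (1 + exp(−(θ − β)))
P_1 = 1/(1+e^{-2.4300}) = 0.9191
P_2 = 1/(1+e^{1.2000}) = 0.2315
E[score] = 0.9191 + 0.2315 = 1.1506

1.15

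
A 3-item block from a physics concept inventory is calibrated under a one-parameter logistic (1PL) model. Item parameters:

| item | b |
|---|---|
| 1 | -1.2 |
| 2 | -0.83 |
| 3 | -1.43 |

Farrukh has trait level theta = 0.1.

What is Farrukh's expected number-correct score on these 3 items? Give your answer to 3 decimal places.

2.325

P(theta) = 1 / (1 + exp(−(theta − b)))
P_1 = 1/(1+e^{-1.3000}) = 0.7858
P_2 = 1/(1+e^{-0.9300}) = 0.7171
P_3 = 1/(1+e^{-1.5300}) = 0.8220
E[score] = 0.7858 + 0.7171 + 0.8220 = 2.3249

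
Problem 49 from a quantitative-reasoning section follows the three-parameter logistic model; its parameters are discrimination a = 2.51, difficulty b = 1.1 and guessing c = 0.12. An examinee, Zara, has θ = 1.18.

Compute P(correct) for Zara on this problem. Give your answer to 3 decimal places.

P(θ) = c + (1 − c) · 1 / (1 + exp(−a(θ − b)))
Exponent: 2.51 × (1.18 − 1.1) = 0.2008
1/(1 + e^{-0.2008}) = 0.5500
P = 0.12 + 0.88 × 0.5500 = 0.6040

0.604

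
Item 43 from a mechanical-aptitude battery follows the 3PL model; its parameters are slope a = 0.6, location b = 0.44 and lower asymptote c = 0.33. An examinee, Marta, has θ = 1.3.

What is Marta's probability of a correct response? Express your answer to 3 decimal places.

0.750

P(θ) = c + (1 − c) · 1 / (1 + exp(−a(θ − b)))
Exponent: 0.6 × (1.3 − 0.44) = 0.5160
1/(1 + e^{-0.5160}) = 0.6262
P = 0.33 + 0.67 × 0.6262 = 0.7496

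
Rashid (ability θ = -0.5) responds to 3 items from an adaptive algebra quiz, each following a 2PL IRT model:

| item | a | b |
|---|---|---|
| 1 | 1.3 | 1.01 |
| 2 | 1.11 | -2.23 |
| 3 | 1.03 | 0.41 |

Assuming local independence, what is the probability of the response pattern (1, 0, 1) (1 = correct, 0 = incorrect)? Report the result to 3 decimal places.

0.004

P(θ) = 1 / (1 + exp(−a(θ − b)))
P_1 = 1/(1+e^{1.9630}) = 0.1231
P_2 = 1/(1+e^{-1.9203}) = 0.8722
P_3 = 1/(1+e^{0.9373}) = 0.2814
L = P_1 × (1−P_2) × P_3 = 0.1231 × 0.1278 × 0.2814 = 0.00443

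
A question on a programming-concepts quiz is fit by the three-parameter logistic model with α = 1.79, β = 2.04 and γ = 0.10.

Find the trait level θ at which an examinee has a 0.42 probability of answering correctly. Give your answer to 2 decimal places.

1.71

P(θ) = γ + (1 − γ) · 1 / (1 + exp(−α(θ − β)))
Remove guessing floor: (0.42 − 0.10)/(1 − 0.10) = 0.3556
logit = ln(0.3556/0.6444) = -0.5947
θ = β + logit/(α) = 2.04 + (-0.5947)/1.7900 = 1.7078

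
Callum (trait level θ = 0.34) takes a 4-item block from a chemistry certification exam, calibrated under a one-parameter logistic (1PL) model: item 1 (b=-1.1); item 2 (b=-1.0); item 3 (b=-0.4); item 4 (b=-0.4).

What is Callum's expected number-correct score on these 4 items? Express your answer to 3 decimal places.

2.955

P(θ) = 1 / (1 + exp(−(θ − b)))
P_1 = 1/(1+e^{-1.4400}) = 0.8085
P_2 = 1/(1+e^{-1.3400}) = 0.7925
P_3 = 1/(1+e^{-0.7400}) = 0.6770
P_4 = 1/(1+e^{-0.7400}) = 0.6770
E[score] = 0.8085 + 0.7925 + 0.6770 + 0.6770 = 2.9549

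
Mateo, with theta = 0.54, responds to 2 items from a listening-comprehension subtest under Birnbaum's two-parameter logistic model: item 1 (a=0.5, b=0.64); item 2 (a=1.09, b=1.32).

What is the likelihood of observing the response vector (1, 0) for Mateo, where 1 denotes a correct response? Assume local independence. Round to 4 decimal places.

P(theta) = 1 / (1 + exp(−a(theta − b)))
P_1 = 1/(1+e^{0.0500}) = 0.4875
P_2 = 1/(1+e^{0.8502}) = 0.2994
L = P_1 × (1−P_2) = 0.4875 × 0.7006 = 0.34155

0.3415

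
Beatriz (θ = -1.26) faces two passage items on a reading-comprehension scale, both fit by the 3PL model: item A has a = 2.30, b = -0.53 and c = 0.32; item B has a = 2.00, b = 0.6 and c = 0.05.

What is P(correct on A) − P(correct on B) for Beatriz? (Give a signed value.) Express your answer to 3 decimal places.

P(θ) = c + (1 − c) · 1 / (1 + exp(−a(θ − b)))
P_A = 0.4269
P_B = 0.0725
P_A − P_B = 0.3544

0.354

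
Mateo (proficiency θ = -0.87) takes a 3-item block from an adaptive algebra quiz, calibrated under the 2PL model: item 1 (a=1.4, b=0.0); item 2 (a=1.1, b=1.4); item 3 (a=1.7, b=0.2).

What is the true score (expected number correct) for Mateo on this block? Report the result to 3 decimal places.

P(θ) = 1 / (1 + exp(−a(θ − b)))
P_1 = 1/(1+e^{1.2180}) = 0.2283
P_2 = 1/(1+e^{2.4970}) = 0.0761
P_3 = 1/(1+e^{1.8190}) = 0.1396
E[score] = 0.2283 + 0.0761 + 0.1396 = 0.4439

0.444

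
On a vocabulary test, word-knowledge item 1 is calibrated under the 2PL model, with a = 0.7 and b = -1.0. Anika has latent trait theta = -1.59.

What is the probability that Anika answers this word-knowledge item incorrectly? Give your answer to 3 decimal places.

P(theta) = 1 / (1 + exp(−a(theta − b)))
Exponent: 0.7 × (-1.59 − (-1.0)) = -0.4130
1/(1 + e^{0.4130}) = 0.3982
P(incorrect) = 1 − 0.3982 = 0.6018

0.602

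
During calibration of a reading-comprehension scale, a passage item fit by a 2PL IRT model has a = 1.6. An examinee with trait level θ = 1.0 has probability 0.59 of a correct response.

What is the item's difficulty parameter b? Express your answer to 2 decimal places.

0.77

P(θ) = 1 / (1 + exp(−a(θ − b)))
logit(0.59) = ln(0.59/0.41) = 0.3640
b = θ − logit/(a) = 1.0 − 0.3640/1.6000 = 0.7725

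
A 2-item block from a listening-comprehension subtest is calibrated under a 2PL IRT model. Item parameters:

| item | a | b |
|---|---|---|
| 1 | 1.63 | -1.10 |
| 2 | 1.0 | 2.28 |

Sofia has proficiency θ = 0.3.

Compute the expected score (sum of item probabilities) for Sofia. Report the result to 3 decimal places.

1.029

P(θ) = 1 / (1 + exp(−a(θ − b)))
P_1 = 1/(1+e^{-2.2820}) = 0.9074
P_2 = 1/(1+e^{1.9800}) = 0.1213
E[score] = 0.9074 + 0.1213 = 1.0287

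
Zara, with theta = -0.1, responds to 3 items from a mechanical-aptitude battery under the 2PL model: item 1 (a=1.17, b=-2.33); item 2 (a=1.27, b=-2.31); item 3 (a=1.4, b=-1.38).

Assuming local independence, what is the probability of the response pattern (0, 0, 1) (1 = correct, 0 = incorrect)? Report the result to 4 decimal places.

0.0033

P(theta) = 1 / (1 + exp(−a(theta − b)))
P_1 = 1/(1+e^{-2.6091}) = 0.9314
P_2 = 1/(1+e^{-2.8067}) = 0.9430
P_3 = 1/(1+e^{-1.7920}) = 0.8572
L = (1−P_1) × (1−P_2) × P_3 = 0.0686 × 0.0570 × 0.8572 = 0.00335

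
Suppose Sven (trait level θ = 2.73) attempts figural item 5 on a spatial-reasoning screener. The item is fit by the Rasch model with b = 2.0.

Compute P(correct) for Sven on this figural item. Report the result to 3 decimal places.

P(θ) = 1 / (1 + exp(−(θ − b)))
Exponent: (2.73 − 2.0) = 0.7300
1/(1 + e^{-0.7300}) = 0.6748
P = 0.6748

0.675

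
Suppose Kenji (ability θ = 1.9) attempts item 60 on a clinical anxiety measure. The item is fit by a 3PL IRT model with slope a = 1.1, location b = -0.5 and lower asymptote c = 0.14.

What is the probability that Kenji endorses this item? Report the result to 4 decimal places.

0.9427

P(θ) = c + (1 − c) · 1 / (1 + exp(−a(θ − b)))
Exponent: 1.1 × (1.9 − (-0.5)) = 2.6400
1/(1 + e^{-2.6400}) = 0.9334
P = 0.14 + 0.86 × 0.9334 = 0.9427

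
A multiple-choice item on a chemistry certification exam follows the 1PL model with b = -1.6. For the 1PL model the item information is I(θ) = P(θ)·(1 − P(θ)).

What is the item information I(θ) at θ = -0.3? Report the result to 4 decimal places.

0.1683

P = 1/(1+e^{-1.3000}) = 0.7858
P(1−P) = 0.7858 × 0.2142 = 0.1683
I = P(1−P) = 0.16830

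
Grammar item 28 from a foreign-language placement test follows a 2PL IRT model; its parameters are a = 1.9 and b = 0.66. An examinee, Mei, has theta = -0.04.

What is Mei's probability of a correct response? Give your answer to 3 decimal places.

0.209

P(theta) = 1 / (1 + exp(−a(theta − b)))
Exponent: 1.9 × (-0.04 − 0.66) = -1.3300
1/(1 + e^{1.3300}) = 0.2092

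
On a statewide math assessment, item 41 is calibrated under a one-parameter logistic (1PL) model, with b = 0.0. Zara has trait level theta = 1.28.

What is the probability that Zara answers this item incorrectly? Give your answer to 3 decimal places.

P(theta) = 1 / (1 + exp(−(theta − b)))
Exponent: (1.28 − 0.0) = 1.2800
1/(1 + e^{-1.2800}) = 0.7824
P = 0.7824
P(incorrect) = 1 − 0.7824 = 0.2176

0.218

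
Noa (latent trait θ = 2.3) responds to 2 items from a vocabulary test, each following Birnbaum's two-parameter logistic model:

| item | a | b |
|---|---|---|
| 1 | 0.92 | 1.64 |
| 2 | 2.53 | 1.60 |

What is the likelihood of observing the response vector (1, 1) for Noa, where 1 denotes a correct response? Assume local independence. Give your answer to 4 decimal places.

P(θ) = 1 / (1 + exp(−a(θ − b)))
P_1 = 1/(1+e^{-0.6072}) = 0.6473
P_2 = 1/(1+e^{-1.7710}) = 0.8546
L = P_1 × P_2 = 0.6473 × 0.8546 = 0.55317

0.5532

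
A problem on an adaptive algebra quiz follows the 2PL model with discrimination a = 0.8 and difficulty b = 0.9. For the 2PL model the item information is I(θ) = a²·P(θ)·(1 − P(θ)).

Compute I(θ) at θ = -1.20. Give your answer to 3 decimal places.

P = 1/(1+e^{1.6800}) = 0.1571
P(1−P) = 0.1571 × 0.8429 = 0.1324
I = a² × P(1−P) = 0.8² × 0.1324 = 0.08475

0.085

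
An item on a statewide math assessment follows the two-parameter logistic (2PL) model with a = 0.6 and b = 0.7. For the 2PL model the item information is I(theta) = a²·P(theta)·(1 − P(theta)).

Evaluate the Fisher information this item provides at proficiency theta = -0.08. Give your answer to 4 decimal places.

0.0852

P = 1/(1+e^{0.4680}) = 0.3851
P(1−P) = 0.3851 × 0.6149 = 0.2368
I = a² × P(1−P) = 0.6² × 0.2368 = 0.08525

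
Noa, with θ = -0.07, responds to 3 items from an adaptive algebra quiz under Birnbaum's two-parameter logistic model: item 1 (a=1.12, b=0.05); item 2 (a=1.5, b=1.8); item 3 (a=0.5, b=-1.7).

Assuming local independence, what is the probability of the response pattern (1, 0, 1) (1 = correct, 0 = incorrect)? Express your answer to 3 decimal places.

P(θ) = 1 / (1 + exp(−a(θ − b)))
P_1 = 1/(1+e^{0.1344}) = 0.4665
P_2 = 1/(1+e^{2.8050}) = 0.0571
P_3 = 1/(1+e^{-0.8150}) = 0.6932
L = P_1 × (1−P_2) × P_3 = 0.4665 × 0.9429 × 0.6932 = 0.30488

0.305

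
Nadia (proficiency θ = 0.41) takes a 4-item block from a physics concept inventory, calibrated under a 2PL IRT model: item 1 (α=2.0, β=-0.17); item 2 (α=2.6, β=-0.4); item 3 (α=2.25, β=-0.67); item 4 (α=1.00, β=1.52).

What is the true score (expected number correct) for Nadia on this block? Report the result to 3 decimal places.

2.820

P(θ) = 1 / (1 + exp(−α(θ − β)))
P_1 = 1/(1+e^{-1.1600}) = 0.7613
P_2 = 1/(1+e^{-2.1060}) = 0.8915
P_3 = 1/(1+e^{-2.4300}) = 0.9191
P_4 = 1/(1+e^{1.1100}) = 0.2479
E[score] = 0.7613 + 0.8915 + 0.9191 + 0.2479 = 2.8198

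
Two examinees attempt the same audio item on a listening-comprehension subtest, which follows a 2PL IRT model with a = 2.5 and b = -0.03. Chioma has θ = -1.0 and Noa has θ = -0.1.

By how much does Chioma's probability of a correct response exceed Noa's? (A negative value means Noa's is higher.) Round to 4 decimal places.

-0.3751

P(θ) = 1 / (1 + exp(−a(θ − b)))
P(Chioma) = 0.0813  [exponent -2.4250]
P(Noa) = 0.4564  [exponent -0.1750]
Difference = 0.0813 − 0.4564 = -0.3751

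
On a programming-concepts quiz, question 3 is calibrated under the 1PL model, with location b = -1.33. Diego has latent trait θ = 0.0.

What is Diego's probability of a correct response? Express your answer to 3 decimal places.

P(θ) = 1 / (1 + exp(−(θ − b)))
Exponent: (0.0 − (-1.33)) = 1.3300
1/(1 + e^{-1.3300}) = 0.7908
P = 0.7908

0.791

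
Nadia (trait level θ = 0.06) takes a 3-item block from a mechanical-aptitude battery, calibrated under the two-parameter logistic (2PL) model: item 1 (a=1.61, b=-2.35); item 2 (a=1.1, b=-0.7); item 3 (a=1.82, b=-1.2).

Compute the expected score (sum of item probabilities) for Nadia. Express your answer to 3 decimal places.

P(θ) = 1 / (1 + exp(−a(θ − b)))
P_1 = 1/(1+e^{-3.8801}) = 0.9798
P_2 = 1/(1+e^{-0.8360}) = 0.6976
P_3 = 1/(1+e^{-2.2932}) = 0.9083
E[score] = 0.9798 + 0.6976 + 0.9083 = 2.5857

2.586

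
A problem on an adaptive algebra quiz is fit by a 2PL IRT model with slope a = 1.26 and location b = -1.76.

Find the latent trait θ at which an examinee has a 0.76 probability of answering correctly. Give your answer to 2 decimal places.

P(θ) = 1 / (1 + exp(−a(θ − b)))
logit = ln(0.7600/0.2400) = 1.1527
θ = b + logit/(a) = -1.76 + 1.1527/1.2600 = -0.8452

-0.85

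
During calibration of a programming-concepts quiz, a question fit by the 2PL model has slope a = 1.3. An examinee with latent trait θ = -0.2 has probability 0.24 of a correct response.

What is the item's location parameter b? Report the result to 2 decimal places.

0.69

P(θ) = 1 / (1 + exp(−a(θ − b)))
logit(0.24) = ln(0.24/0.76) = -1.1527
b = θ − logit/(a) = -0.2 − (-1.1527)/1.3000 = 0.6867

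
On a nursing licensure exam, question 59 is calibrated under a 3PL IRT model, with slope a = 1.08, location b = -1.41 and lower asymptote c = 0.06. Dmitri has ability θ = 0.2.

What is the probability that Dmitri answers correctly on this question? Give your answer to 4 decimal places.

0.8595

P(θ) = c + (1 − c) · 1 / (1 + exp(−a(θ − b)))
Exponent: 1.08 × (0.2 − (-1.41)) = 1.7388
1/(1 + e^{-1.7388}) = 0.8505
P = 0.06 + 0.94 × 0.8505 = 0.8595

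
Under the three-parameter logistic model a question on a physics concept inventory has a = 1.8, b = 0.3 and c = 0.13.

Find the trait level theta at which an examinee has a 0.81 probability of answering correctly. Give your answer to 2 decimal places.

1.01

P(theta) = c + (1 − c) · 1 / (1 + exp(−a(theta − b)))
Remove guessing floor: (0.81 − 0.13)/(1 − 0.13) = 0.7816
logit = ln(0.7816/0.2184) = 1.2751
theta = b + logit/(a) = 0.3 + 1.2751/1.8000 = 1.0084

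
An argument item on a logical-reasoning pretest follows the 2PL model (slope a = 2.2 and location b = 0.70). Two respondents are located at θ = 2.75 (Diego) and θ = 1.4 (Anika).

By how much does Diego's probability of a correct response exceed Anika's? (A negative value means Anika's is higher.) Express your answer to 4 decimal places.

P(θ) = 1 / (1 + exp(−a(θ − b)))
P(Diego) = 0.9891  [exponent 4.5100]
P(Anika) = 0.8235  [exponent 1.5400]
Difference = 0.9891 − 0.8235 = 0.1657

0.1657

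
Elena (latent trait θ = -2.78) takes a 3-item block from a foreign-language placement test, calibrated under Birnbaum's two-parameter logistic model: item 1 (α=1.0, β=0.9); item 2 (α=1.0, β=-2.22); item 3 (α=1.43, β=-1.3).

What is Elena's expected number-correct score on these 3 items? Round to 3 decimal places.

0.496

P(θ) = 1 / (1 + exp(−α(θ − β)))
P_1 = 1/(1+e^{3.6800}) = 0.0246
P_2 = 1/(1+e^{0.5600}) = 0.3635
P_3 = 1/(1+e^{2.1164}) = 0.1075
E[score] = 0.0246 + 0.3635 + 0.1075 = 0.4957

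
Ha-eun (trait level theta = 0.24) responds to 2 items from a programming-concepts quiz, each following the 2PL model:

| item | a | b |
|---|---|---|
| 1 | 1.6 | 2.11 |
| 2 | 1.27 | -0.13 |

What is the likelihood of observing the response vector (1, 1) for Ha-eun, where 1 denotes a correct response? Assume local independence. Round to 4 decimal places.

P(theta) = 1 / (1 + exp(−a(theta − b)))
P_1 = 1/(1+e^{2.9920}) = 0.0478
P_2 = 1/(1+e^{-0.4699}) = 0.6154
L = P_1 × P_2 = 0.0478 × 0.6154 = 0.02941

0.0294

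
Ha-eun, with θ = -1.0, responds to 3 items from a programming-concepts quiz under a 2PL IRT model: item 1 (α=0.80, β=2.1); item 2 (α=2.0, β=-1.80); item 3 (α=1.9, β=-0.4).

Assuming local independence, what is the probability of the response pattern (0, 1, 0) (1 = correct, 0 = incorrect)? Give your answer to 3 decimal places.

0.582

P(θ) = 1 / (1 + exp(−α(θ − β)))
P_1 = 1/(1+e^{2.4800}) = 0.0773
P_2 = 1/(1+e^{-1.6000}) = 0.8320
P_3 = 1/(1+e^{1.1400}) = 0.2423
L = (1−P_1) × P_2 × (1−P_3) = 0.9227 × 0.8320 × 0.7577 = 0.58169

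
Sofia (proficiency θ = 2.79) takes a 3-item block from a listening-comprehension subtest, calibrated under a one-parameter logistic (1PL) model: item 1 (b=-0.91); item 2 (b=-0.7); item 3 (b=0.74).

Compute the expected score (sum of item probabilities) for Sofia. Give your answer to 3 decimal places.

2.832

P(θ) = 1 / (1 + exp(−(θ − b)))
P_1 = 1/(1+e^{-3.7000}) = 0.9759
P_2 = 1/(1+e^{-3.4900}) = 0.9704
P_3 = 1/(1+e^{-2.0500}) = 0.8859
E[score] = 0.9759 + 0.9704 + 0.8859 = 2.8322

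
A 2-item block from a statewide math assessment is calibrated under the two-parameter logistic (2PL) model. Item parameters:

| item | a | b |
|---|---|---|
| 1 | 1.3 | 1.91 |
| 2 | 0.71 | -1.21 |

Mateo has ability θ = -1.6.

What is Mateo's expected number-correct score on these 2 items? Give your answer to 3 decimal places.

P(θ) = 1 / (1 + exp(−a(θ − b)))
P_1 = 1/(1+e^{4.5630}) = 0.0103
P_2 = 1/(1+e^{0.2769}) = 0.4312
E[score] = 0.0103 + 0.4312 = 0.4415

0.442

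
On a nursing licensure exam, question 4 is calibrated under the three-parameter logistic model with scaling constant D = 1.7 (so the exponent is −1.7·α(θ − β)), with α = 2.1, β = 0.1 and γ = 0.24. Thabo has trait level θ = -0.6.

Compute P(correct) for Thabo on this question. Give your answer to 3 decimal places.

0.298

P(θ) = γ + (1 − γ) · 1 / (1 + exp(−D·α(θ − β)))
Exponent: 1.7 × 2.1 × (-0.6 − 0.1) = -2.4990
1/(1 + e^{2.4990}) = 0.0759
P = 0.24 + 0.76 × 0.0759 = 0.2977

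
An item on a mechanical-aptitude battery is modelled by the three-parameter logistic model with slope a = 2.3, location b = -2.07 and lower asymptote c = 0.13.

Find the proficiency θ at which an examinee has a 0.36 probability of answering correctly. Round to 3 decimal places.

P(θ) = c + (1 − c) · 1 / (1 + exp(−a(θ − b)))
Remove guessing floor: (0.36 − 0.13)/(1 − 0.13) = 0.2644
logit = ln(0.2644/0.7356) = -1.0234
θ = b + logit/(a) = -2.07 + (-1.0234)/2.3000 = -2.5150

-2.515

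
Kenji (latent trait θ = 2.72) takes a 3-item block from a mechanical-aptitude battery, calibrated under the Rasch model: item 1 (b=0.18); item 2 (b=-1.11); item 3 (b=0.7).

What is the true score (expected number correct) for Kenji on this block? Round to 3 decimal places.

2.789

P(θ) = 1 / (1 + exp(−(θ − b)))
P_1 = 1/(1+e^{-2.5400}) = 0.9269
P_2 = 1/(1+e^{-3.8300}) = 0.9788
P_3 = 1/(1+e^{-2.0200}) = 0.8829
E[score] = 0.9269 + 0.9788 + 0.8829 = 2.7885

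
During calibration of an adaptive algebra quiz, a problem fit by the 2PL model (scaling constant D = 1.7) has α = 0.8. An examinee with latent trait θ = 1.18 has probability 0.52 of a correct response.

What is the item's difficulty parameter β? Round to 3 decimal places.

P(θ) = 1 / (1 + exp(−D·α(θ − β)))
logit(0.52) = ln(0.52/0.48) = 0.0800
β = θ − logit/(1.7·α) = 1.18 − 0.0800/1.3600 = 1.1211

1.121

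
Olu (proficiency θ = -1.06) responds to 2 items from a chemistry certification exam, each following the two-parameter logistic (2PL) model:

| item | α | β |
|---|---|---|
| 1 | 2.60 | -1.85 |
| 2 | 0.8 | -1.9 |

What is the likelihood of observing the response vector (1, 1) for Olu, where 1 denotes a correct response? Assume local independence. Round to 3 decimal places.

P(θ) = 1 / (1 + exp(−α(θ − β)))
P_1 = 1/(1+e^{-2.0540}) = 0.8864
P_2 = 1/(1+e^{-0.6720}) = 0.6620
L = P_1 × P_2 = 0.8864 × 0.6620 = 0.58672

0.587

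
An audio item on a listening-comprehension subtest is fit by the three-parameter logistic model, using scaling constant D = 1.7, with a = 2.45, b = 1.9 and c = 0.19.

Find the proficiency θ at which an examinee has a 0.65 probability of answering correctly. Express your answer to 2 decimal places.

P(θ) = c + (1 − c) · 1 / (1 + exp(−D·a(θ − b)))
Remove guessing floor: (0.65 − 0.19)/(1 − 0.19) = 0.5679
logit = ln(0.5679/0.4321) = 0.2733
θ = b + logit/(1.7·a) = 1.9 + 0.2733/4.1650 = 1.9656

1.97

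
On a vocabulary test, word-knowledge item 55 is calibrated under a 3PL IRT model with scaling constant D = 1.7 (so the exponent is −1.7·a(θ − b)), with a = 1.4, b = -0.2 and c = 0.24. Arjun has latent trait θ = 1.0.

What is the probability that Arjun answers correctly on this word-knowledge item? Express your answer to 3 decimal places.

P(θ) = c + (1 − c) · 1 / (1 + exp(−D·a(θ − b)))
Exponent: 1.7 × 1.4 × (1.0 − (-0.2)) = 2.8560
1/(1 + e^{-2.8560}) = 0.9456
P = 0.24 + 0.76 × 0.9456 = 0.9587

0.959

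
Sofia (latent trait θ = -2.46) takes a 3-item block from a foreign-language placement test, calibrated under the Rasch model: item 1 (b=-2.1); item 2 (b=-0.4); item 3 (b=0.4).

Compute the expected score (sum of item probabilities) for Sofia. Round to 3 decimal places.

P(θ) = 1 / (1 + exp(−(θ − b)))
P_1 = 1/(1+e^{0.3600}) = 0.4110
P_2 = 1/(1+e^{2.0600}) = 0.1130
P_3 = 1/(1+e^{2.8600}) = 0.0542
E[score] = 0.4110 + 0.1130 + 0.0542 = 0.5782

0.578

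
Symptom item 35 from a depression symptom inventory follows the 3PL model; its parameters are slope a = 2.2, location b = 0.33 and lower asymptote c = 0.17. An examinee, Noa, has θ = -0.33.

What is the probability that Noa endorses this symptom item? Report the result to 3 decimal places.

P(θ) = c + (1 − c) · 1 / (1 + exp(−a(θ − b)))
Exponent: 2.2 × (-0.33 − 0.33) = -1.4520
1/(1 + e^{1.4520}) = 0.1897
P = 0.17 + 0.83 × 0.1897 = 0.3274

0.327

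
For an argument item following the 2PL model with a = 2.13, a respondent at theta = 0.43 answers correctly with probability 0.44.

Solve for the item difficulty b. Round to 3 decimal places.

0.543

P(theta) = 1 / (1 + exp(−a(theta − b)))
logit(0.44) = ln(0.44/0.56) = -0.2412
b = theta − logit/(a) = 0.43 − (-0.2412)/2.1300 = 0.5432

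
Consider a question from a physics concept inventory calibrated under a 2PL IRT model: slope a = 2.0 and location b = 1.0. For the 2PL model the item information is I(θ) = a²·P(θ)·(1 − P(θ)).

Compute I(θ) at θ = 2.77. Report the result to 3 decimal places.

0.110

P = 1/(1+e^{-3.5400}) = 0.9718
P(1−P) = 0.9718 × 0.0282 = 0.0274
I = a² × P(1−P) = 2.0² × 0.0274 = 0.10960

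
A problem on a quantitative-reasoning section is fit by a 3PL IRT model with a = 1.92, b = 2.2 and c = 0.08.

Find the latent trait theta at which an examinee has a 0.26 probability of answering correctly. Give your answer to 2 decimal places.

1.46

P(theta) = c + (1 − c) · 1 / (1 + exp(−a(theta − b)))
Remove guessing floor: (0.26 − 0.08)/(1 − 0.08) = 0.1957
logit = ln(0.1957/0.8043) = -1.4137
theta = b + logit/(a) = 2.2 + (-1.4137)/1.9200 = 1.4637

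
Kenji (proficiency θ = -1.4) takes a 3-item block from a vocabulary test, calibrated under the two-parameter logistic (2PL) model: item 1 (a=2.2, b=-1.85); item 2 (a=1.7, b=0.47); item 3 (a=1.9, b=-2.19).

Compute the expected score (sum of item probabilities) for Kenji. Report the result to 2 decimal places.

1.59

P(θ) = 1 / (1 + exp(−a(θ − b)))
P_1 = 1/(1+e^{-0.9900}) = 0.7291
P_2 = 1/(1+e^{3.1790}) = 0.0400
P_3 = 1/(1+e^{-1.5010}) = 0.8177
E[score] = 0.7291 + 0.0400 + 0.8177 = 1.5868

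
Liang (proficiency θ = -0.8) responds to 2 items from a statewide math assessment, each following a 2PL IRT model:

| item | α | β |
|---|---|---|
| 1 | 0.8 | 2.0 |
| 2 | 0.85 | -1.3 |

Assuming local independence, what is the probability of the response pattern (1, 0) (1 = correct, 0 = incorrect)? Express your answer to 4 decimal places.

P(θ) = 1 / (1 + exp(−α(θ − β)))
P_1 = 1/(1+e^{2.2400}) = 0.0962
P_2 = 1/(1+e^{-0.4250}) = 0.6047
L = P_1 × (1−P_2) = 0.0962 × 0.3953 = 0.03804

0.0380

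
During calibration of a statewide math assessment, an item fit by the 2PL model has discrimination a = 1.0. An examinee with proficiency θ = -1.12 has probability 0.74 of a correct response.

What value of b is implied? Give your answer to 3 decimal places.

P(θ) = 1 / (1 + exp(−a(θ − b)))
logit(0.74) = ln(0.74/0.26) = 1.0460
b = θ − logit/(a) = -1.12 − 1.0460/1.0000 = -2.1660

-2.166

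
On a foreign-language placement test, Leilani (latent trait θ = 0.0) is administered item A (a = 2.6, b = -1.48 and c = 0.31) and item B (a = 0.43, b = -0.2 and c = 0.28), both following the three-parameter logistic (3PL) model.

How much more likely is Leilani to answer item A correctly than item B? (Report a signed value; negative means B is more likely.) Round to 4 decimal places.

P(θ) = c + (1 − c) · 1 / (1 + exp(−a(θ − b)))
P_A = 0.9856
P_B = 0.6555
P_A − P_B = 0.3301

0.3301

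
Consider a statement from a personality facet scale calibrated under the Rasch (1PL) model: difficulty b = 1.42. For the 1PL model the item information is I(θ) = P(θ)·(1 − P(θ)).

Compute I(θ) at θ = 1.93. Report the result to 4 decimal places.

0.2344

P = 1/(1+e^{-0.5100}) = 0.6248
P(1−P) = 0.6248 × 0.3752 = 0.2344
I = P(1−P) = 0.23442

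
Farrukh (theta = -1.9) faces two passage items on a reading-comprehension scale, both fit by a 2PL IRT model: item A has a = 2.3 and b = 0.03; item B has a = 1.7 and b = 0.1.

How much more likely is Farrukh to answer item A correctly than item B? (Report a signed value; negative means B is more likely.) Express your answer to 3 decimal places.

-0.021

P(theta) = 1 / (1 + exp(−a(theta − b)))
P_A = 0.0117
P_B = 0.0323
P_A − P_B = -0.0206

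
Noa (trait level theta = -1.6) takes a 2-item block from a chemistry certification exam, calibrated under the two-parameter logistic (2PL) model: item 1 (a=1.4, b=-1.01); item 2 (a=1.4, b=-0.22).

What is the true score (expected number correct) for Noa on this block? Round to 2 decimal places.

P(theta) = 1 / (1 + exp(−a(theta − b)))
P_1 = 1/(1+e^{0.8260}) = 0.3045
P_2 = 1/(1+e^{1.9320}) = 0.1265
E[score] = 0.3045 + 0.1265 = 0.4310

0.43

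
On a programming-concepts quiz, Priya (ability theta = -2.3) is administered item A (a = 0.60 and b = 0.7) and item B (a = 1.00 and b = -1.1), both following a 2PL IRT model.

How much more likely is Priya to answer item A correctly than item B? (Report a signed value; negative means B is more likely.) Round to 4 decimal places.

-0.0896

P(theta) = 1 / (1 + exp(−a(theta − b)))
P_A = 0.1419
P_B = 0.2315
P_A − P_B = -0.0896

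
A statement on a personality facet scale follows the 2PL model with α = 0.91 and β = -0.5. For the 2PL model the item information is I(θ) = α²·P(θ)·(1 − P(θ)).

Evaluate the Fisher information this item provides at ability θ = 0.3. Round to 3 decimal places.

0.182

P = 1/(1+e^{-0.7280}) = 0.6744
P(1−P) = 0.6744 × 0.3256 = 0.2196
I = α² × P(1−P) = 0.91² × 0.2196 = 0.18185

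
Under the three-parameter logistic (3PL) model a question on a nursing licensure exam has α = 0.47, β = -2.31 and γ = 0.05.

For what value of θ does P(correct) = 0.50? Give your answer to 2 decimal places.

P(θ) = γ + (1 − γ) · 1 / (1 + exp(−α(θ − β)))
Remove guessing floor: (0.50 − 0.05)/(1 − 0.05) = 0.4737
logit = ln(0.4737/0.5263) = -0.1054
θ = β + logit/(α) = -2.31 + (-0.1054)/0.4700 = -2.5342

-2.53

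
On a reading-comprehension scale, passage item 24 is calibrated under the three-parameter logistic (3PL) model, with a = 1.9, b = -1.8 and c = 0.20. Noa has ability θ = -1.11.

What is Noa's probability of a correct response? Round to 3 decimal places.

0.830

P(θ) = c + (1 − c) · 1 / (1 + exp(−a(θ − b)))
Exponent: 1.9 × (-1.11 − (-1.8)) = 1.3110
1/(1 + e^{-1.3110}) = 0.7877
P = 0.20 + 0.80 × 0.7877 = 0.8301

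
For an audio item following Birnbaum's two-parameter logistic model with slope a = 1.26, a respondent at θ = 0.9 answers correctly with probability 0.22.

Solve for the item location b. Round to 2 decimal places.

P(θ) = 1 / (1 + exp(−a(θ − b)))
logit(0.22) = ln(0.22/0.78) = -1.2657
b = θ − logit/(a) = 0.9 − (-1.2657)/1.2600 = 1.9045

1.90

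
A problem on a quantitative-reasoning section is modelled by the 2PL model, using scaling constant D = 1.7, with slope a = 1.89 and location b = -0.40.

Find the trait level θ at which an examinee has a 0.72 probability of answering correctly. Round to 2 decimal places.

P(θ) = 1 / (1 + exp(−D·a(θ − b)))
logit = ln(0.7200/0.2800) = 0.9445
θ = b + logit/(1.7·a) = -0.40 + 0.9445/3.2130 = -0.1060

-0.11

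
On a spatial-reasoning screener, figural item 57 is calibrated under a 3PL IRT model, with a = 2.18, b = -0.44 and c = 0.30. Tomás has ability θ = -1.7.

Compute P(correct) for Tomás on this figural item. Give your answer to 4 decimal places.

0.3422

P(θ) = c + (1 − c) · 1 / (1 + exp(−a(θ − b)))
Exponent: 2.18 × (-1.7 − (-0.44)) = -2.7468
1/(1 + e^{2.7468}) = 0.0603
P = 0.30 + 0.70 × 0.0603 = 0.3422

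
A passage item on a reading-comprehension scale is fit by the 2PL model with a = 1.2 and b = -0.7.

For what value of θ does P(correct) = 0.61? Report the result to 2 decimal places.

-0.33

P(θ) = 1 / (1 + exp(−a(θ − b)))
logit = ln(0.6100/0.3900) = 0.4473
θ = b + logit/(a) = -0.7 + 0.4473/1.2000 = -0.3272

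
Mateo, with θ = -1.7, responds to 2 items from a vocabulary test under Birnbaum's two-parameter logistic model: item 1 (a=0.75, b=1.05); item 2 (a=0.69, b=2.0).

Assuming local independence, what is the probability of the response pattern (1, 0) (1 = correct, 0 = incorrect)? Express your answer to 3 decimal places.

P(θ) = 1 / (1 + exp(−a(θ − b)))
P_1 = 1/(1+e^{2.0625}) = 0.1128
P_2 = 1/(1+e^{2.5530}) = 0.0722
L = P_1 × (1−P_2) = 0.1128 × 0.9278 = 0.10465

0.105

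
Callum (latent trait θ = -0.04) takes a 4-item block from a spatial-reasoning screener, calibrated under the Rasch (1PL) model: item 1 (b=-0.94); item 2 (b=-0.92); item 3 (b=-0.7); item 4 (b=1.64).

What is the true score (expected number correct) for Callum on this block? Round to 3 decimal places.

2.234

P(θ) = 1 / (1 + exp(−(θ − b)))
P_1 = 1/(1+e^{-0.9000}) = 0.7109
P_2 = 1/(1+e^{-0.8800}) = 0.7068
P_3 = 1/(1+e^{-0.6600}) = 0.6593
P_4 = 1/(1+e^{1.6800}) = 0.1571
E[score] = 0.7109 + 0.7068 + 0.6593 + 0.1571 = 2.2341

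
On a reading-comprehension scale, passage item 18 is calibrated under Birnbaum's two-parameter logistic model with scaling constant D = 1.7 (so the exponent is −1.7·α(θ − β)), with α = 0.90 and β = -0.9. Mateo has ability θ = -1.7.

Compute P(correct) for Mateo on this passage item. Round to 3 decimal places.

0.227

P(θ) = 1 / (1 + exp(−D·α(θ − β)))
Exponent: 1.7 × 0.90 × (-1.7 − (-0.9)) = -1.2240
1/(1 + e^{1.2240}) = 0.2272
P = 0.2272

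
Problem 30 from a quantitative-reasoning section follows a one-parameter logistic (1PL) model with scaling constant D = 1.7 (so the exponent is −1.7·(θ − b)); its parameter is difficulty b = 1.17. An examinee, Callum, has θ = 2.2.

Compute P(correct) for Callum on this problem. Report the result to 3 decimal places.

0.852

P(θ) = 1 / (1 + exp(−D·(θ − b)))
Exponent: 1.7 × (2.2 − 1.17) = 1.7510
1/(1 + e^{-1.7510}) = 0.8521
P = 0.8521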